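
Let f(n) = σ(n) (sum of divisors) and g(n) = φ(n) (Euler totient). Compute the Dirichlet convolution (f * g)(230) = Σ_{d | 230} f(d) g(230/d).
(σ * φ)(230) = 1840

Divisors of 230: [1, 2, 5, 10, 23, 46, 115, 230]. For each d | 230:
  d = 1: σ(1) · φ(230/1) = 1 · 88 = 88
  d = 2: σ(2) · φ(230/2) = 3 · 88 = 264
  d = 5: σ(5) · φ(230/5) = 6 · 22 = 132
  d = 10: σ(10) · φ(230/10) = 18 · 22 = 396
  d = 23: σ(23) · φ(230/23) = 24 · 4 = 96
  d = 46: σ(46) · φ(230/46) = 72 · 4 = 288
  d = 115: σ(115) · φ(230/115) = 144 · 1 = 144
  d = 230: σ(230) · φ(230/230) = 432 · 1 = 432
Summing: (σ * φ)(230) = 88 + 264 + 132 + 396 + 96 + 288 + 144 + 432 = 1840.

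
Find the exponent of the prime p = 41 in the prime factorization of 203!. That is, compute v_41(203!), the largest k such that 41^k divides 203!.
v_41(203!) = 4

Legendre's formula: v_p(n!) = Σ_{k ≥ 1} ⌊n / p^k⌋. For p = 41, n = 203, the terms are:
  ⌊203/41^1⌋ = ⌊203/41⌋ = 4
(the next term ⌊203/41^2⌋ = 0, terminating the sum). Summing: v_41(203!) = 4 = 4.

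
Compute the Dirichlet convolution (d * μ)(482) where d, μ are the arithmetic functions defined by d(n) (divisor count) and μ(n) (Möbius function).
(d * μ)(482) = 1

Divisors of 482: [1, 2, 241, 482]. For each d | 482:
  d = 1: d(1) · μ(482/1) = 1 · 1 = 1
  d = 2: d(2) · μ(482/2) = 2 · -1 = -2
  d = 241: d(241) · μ(482/241) = 2 · -1 = -2
  d = 482: d(482) · μ(482/482) = 4 · 1 = 4
Summing: (d * μ)(482) = 1 + -2 + -2 + 4 = 1.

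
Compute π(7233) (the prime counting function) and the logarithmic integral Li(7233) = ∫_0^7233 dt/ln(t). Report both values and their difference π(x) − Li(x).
π(7233) = 924;  Li(7233) ≈ 940.60;  π(x) − Li(x) ≈ -16.60.

Direct count of primes ≤ 7233 gives π(7233) = 924. Numerical evaluation of the logarithmic integral gives Li(7233) ≈ 940.60. The difference π(x) − Li(x) ≈ -16.60 is typically negative for small/moderate x (Li(x) overestimates), though Littlewood's theorem shows this sign changes infinitely often.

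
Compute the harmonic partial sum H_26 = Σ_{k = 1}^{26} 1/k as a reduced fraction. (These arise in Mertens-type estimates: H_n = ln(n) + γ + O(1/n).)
H_26 = 34395742267/8923714800

Direct summation: H_26 = 1 + 1/2 + ... + 1/26. The least common denominator is lcm(1, ..., 26) = 26771144400; over this denominator the numerator is 26771144400 + 13385572200 + 8923714800 + 6692786100 + 5354228880 + 4461857400 + 3824449200 + 3346393050 + 2974571600 + 2677114440 + 2433740400 + 2230928700 + 2059318800 + 1912224600 + 1784742960 + 1673196525 + 1574773200 + 1487285800 + 1409007600 + 1338557220 + 1274816400 + 1216870200 + 1163962800 + 1115464350 + 1070845776 + 1029659400 = 103187226801, so H_26 = 103187226801/26771144400; reducing by gcd(103187226801, 26771144400) = 3 gives 34395742267/8923714800 ≈ 3.85442. (The PNT-adjacent estimate ln(26) + γ ≈ 3.83531 matches within O(1/n).)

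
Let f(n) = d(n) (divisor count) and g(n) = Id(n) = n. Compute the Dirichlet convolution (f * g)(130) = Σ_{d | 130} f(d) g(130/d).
(d * Id)(130) = 420

Divisors of 130: [1, 2, 5, 10, 13, 26, 65, 130]. For each d | 130:
  d = 1: d(1) · Id(130/1) = 1 · 130 = 130
  d = 2: d(2) · Id(130/2) = 2 · 65 = 130
  d = 5: d(5) · Id(130/5) = 2 · 26 = 52
  d = 10: d(10) · Id(130/10) = 4 · 13 = 52
  d = 13: d(13) · Id(130/13) = 2 · 10 = 20
  d = 26: d(26) · Id(130/26) = 4 · 5 = 20
  d = 65: d(65) · Id(130/65) = 4 · 2 = 8
  d = 130: d(130) · Id(130/130) = 8 · 1 = 8
Summing: (d * Id)(130) = 130 + 130 + 52 + 52 + 20 + 20 + 8 + 8 = 420.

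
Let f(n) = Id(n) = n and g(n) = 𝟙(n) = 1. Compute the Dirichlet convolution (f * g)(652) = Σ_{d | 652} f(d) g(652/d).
(Id * 𝟙)(652) = 1148

Divisors of 652: [1, 2, 4, 163, 326, 652]. For each d | 652:
  d = 1: Id(1) · 𝟙(652/1) = 1 · 1 = 1
  d = 2: Id(2) · 𝟙(652/2) = 2 · 1 = 2
  d = 4: Id(4) · 𝟙(652/4) = 4 · 1 = 4
  d = 163: Id(163) · 𝟙(652/163) = 163 · 1 = 163
  d = 326: Id(326) · 𝟙(652/326) = 326 · 1 = 326
  d = 652: Id(652) · 𝟙(652/652) = 652 · 1 = 652
Summing: (Id * 𝟙)(652) = 1 + 2 + 4 + 163 + 326 + 652 = 1148.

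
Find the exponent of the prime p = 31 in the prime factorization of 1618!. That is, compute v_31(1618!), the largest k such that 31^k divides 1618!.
v_31(1618!) = 53

Legendre's formula: v_p(n!) = Σ_{k ≥ 1} ⌊n / p^k⌋. For p = 31, n = 1618, the terms are:
  ⌊1618/31^1⌋ = ⌊1618/31⌋ = 52
  ⌊1618/31^2⌋ = ⌊1618/961⌋ = 1
(the next term ⌊1618/31^3⌋ = 0, terminating the sum). Summing: v_31(1618!) = 52 + 1 = 53.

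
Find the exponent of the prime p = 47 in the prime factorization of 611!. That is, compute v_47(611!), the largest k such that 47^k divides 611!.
v_47(611!) = 13

Legendre's formula: v_p(n!) = Σ_{k ≥ 1} ⌊n / p^k⌋. For p = 47, n = 611, the terms are:
  ⌊611/47^1⌋ = ⌊611/47⌋ = 13
(the next term ⌊611/47^2⌋ = 0, terminating the sum). Summing: v_47(611!) = 13 = 13.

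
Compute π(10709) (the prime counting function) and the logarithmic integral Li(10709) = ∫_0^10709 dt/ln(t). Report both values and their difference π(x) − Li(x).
π(10709) = 1305;  Li(10709) ≈ 1322.83;  π(x) − Li(x) ≈ -17.83.

Direct count of primes ≤ 10709 gives π(10709) = 1305. Numerical evaluation of the logarithmic integral gives Li(10709) ≈ 1322.83. The difference π(x) − Li(x) ≈ -17.83 is typically negative for small/moderate x (Li(x) overestimates), though Littlewood's theorem shows this sign changes infinitely often.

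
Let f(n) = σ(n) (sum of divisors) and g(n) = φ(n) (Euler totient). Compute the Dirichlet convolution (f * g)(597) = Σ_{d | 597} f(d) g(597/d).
(σ * φ)(597) = 2388

Divisors of 597: [1, 3, 199, 597]. For each d | 597:
  d = 1: σ(1) · φ(597/1) = 1 · 396 = 396
  d = 3: σ(3) · φ(597/3) = 4 · 198 = 792
  d = 199: σ(199) · φ(597/199) = 200 · 2 = 400
  d = 597: σ(597) · φ(597/597) = 800 · 1 = 800
Summing: (σ * φ)(597) = 396 + 792 + 400 + 800 = 2388.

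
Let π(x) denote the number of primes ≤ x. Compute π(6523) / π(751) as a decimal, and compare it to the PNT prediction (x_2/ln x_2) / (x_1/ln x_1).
π(6523)/π(751) = 843/133 ≈ 6.3383;  PNT prediction ≈ 6.5480.

π(751) = 133 and π(6523) = 843, so π(6523)/π(751) ≈ 6.3383. The PNT-predicted ratio is (6523/ln(6523)) / (751/ln(751)) ≈ 6.5480. The two agree to within a few percent, as expected.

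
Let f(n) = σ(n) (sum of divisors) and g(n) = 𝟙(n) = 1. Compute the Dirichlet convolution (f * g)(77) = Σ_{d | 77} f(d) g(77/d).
(σ * 𝟙)(77) = 117

Divisors of 77: [1, 7, 11, 77]. For each d | 77:
  d = 1: σ(1) · 𝟙(77/1) = 1 · 1 = 1
  d = 7: σ(7) · 𝟙(77/7) = 8 · 1 = 8
  d = 11: σ(11) · 𝟙(77/11) = 12 · 1 = 12
  d = 77: σ(77) · 𝟙(77/77) = 96 · 1 = 96
Summing: (σ * 𝟙)(77) = 1 + 8 + 12 + 96 = 117.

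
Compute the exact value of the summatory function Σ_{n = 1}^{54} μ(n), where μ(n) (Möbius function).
Σ_{n ≤ 54} μ(n) = -3

Compute μ(n) for each 1 ≤ n ≤ 54: μ(1) = 1, μ(2) = -1, μ(3) = -1, μ(4) = 0, μ(5) = -1, μ(6) = 1, μ(7) = -1, μ(8) = 0, μ(9) = 0, μ(10) = 1, μ(11) = -1, μ(12) = 0, μ(13) = -1, μ(14) = 1, μ(15) = 1, μ(16) = 0, μ(17) = -1, μ(18) = 0, μ(19) = -1, μ(20) = 0, μ(21) = 1, μ(22) = 1, μ(23) = -1, μ(24) = 0, μ(25) = 0, μ(26) = 1, μ(27) = 0, μ(28) = 0, μ(29) = -1, μ(30) = -1, μ(31) = -1, μ(32) = 0, μ(33) = 1, μ(34) = 1, μ(35) = 1, μ(36) = 0, μ(37) = -1, μ(38) = 1, μ(39) = 1, μ(40) = 0, μ(41) = -1, μ(42) = -1, μ(43) = -1, μ(44) = 0, μ(45) = 0, μ(46) = 1, μ(47) = -1, μ(48) = 0, μ(49) = 0, μ(50) = 0, μ(51) = 1, μ(52) = 0, μ(53) = -1, μ(54) = 0. Summing all 54 values: -3. (Mertens function M(x) = Σ_{n ≤ x} μ(n); on average M(x) should be small (PNT ⟺ M(x) = o(x)).)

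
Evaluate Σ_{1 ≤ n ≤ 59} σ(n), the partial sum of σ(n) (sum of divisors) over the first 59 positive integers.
Σ_{n ≤ 59} σ(n) = 2846

Compute σ(n) for each 1 ≤ n ≤ 59: σ(1) = 1, σ(2) = 3, σ(3) = 4, σ(4) = 7, σ(5) = 6, σ(6) = 12, σ(7) = 8, σ(8) = 15, σ(9) = 13, σ(10) = 18, σ(11) = 12, σ(12) = 28, σ(13) = 14, σ(14) = 24, σ(15) = 24, σ(16) = 31, σ(17) = 18, σ(18) = 39, σ(19) = 20, σ(20) = 42, σ(21) = 32, σ(22) = 36, σ(23) = 24, σ(24) = 60, σ(25) = 31, σ(26) = 42, σ(27) = 40, σ(28) = 56, σ(29) = 30, σ(30) = 72, σ(31) = 32, σ(32) = 63, σ(33) = 48, σ(34) = 54, σ(35) = 48, σ(36) = 91, σ(37) = 38, σ(38) = 60, σ(39) = 56, σ(40) = 90, σ(41) = 42, σ(42) = 96, σ(43) = 44, σ(44) = 84, σ(45) = 78, σ(46) = 72, σ(47) = 48, σ(48) = 124, σ(49) = 57, σ(50) = 93, σ(51) = 72, σ(52) = 98, σ(53) = 54, σ(54) = 120, σ(55) = 72, σ(56) = 120, σ(57) = 80, σ(58) = 90, σ(59) = 60. Summing all 59 values: 2846. (Average order: Σ_{n ≤ x} σ(n) ~ (π²/12) x². For x = 59, (π²/12)·59² ≈ 2863.01.)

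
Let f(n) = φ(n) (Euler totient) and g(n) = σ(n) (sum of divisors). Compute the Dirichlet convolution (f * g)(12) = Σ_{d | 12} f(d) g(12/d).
(φ * σ)(12) = 72

Divisors of 12: [1, 2, 3, 4, 6, 12]. For each d | 12:
  d = 1: φ(1) · σ(12/1) = 1 · 28 = 28
  d = 2: φ(2) · σ(12/2) = 1 · 12 = 12
  d = 3: φ(3) · σ(12/3) = 2 · 7 = 14
  d = 4: φ(4) · σ(12/4) = 2 · 4 = 8
  d = 6: φ(6) · σ(12/6) = 2 · 3 = 6
  d = 12: φ(12) · σ(12/12) = 4 · 1 = 4
Summing: (φ * σ)(12) = 28 + 12 + 14 + 8 + 6 + 4 = 72.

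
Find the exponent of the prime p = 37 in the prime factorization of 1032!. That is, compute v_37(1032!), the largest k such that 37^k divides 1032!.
v_37(1032!) = 27

Legendre's formula: v_p(n!) = Σ_{k ≥ 1} ⌊n / p^k⌋. For p = 37, n = 1032, the terms are:
  ⌊1032/37^1⌋ = ⌊1032/37⌋ = 27
(the next term ⌊1032/37^2⌋ = 0, terminating the sum). Summing: v_37(1032!) = 27 = 27.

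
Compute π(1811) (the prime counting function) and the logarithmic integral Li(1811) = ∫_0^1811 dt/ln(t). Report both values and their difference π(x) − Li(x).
π(1811) = 280;  Li(1811) ≈ 289.78;  π(x) − Li(x) ≈ -9.78.

Direct count of primes ≤ 1811 gives π(1811) = 280. Numerical evaluation of the logarithmic integral gives Li(1811) ≈ 289.78. The difference π(x) − Li(x) ≈ -9.78 is typically negative for small/moderate x (Li(x) overestimates), though Littlewood's theorem shows this sign changes infinitely often.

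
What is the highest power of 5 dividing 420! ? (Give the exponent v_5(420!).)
v_5(420!) = 103

Legendre's formula: v_p(n!) = Σ_{k ≥ 1} ⌊n / p^k⌋. For p = 5, n = 420, the terms are:
  ⌊420/5^1⌋ = ⌊420/5⌋ = 84
  ⌊420/5^2⌋ = ⌊420/25⌋ = 16
  ⌊420/5^3⌋ = ⌊420/125⌋ = 3
(the next term ⌊420/5^4⌋ = 0, terminating the sum). Summing: v_5(420!) = 84 + 16 + 3 = 103.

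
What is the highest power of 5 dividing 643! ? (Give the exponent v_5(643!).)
v_5(643!) = 159

Legendre's formula: v_p(n!) = Σ_{k ≥ 1} ⌊n / p^k⌋. For p = 5, n = 643, the terms are:
  ⌊643/5^1⌋ = ⌊643/5⌋ = 128
  ⌊643/5^2⌋ = ⌊643/25⌋ = 25
  ⌊643/5^3⌋ = ⌊643/125⌋ = 5
  ⌊643/5^4⌋ = ⌊643/625⌋ = 1
(the next term ⌊643/5^5⌋ = 0, terminating the sum). Summing: v_5(643!) = 128 + 25 + 5 + 1 = 159.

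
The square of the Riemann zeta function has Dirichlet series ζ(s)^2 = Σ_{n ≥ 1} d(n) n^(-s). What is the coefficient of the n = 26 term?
d(26) = 4

ζ(s)^2 = (Σ 1/m^s)(Σ 1/k^s). The coefficient of 1/n^s in the product is the number of ordered pairs (m, k) with mk = n, which equals d(n). For n = 26, divisors are [1, 2, 13, 26], so d(26) = 4.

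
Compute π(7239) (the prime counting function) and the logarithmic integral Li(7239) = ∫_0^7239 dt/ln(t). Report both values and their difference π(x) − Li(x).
π(7239) = 925;  Li(7239) ≈ 941.27;  π(x) − Li(x) ≈ -16.27.

Direct count of primes ≤ 7239 gives π(7239) = 925. Numerical evaluation of the logarithmic integral gives Li(7239) ≈ 941.27. The difference π(x) − Li(x) ≈ -16.27 is typically negative for small/moderate x (Li(x) overestimates), though Littlewood's theorem shows this sign changes infinitely often.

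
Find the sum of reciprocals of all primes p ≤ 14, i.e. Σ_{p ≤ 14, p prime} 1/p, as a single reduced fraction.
Σ 1/p = 40361/30030

π(14) = 6, so the primes ≤ 14 are [2, 3, 5, 7, 11, 13]. Summing 1/p over these primes: 40361/30030 ≈ 1.3440. Mertens estimate ln ln(14) + 0.2615 ≈ 1.2319.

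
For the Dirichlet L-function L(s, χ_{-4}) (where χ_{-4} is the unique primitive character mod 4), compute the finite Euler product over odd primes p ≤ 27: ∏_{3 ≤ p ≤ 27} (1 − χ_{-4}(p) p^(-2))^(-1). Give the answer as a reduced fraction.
∏ = 7900068038863/8628726988800

The odd primes p ≤ 27 are [3, 5, 7, 11, 13, 17, 19, 23]. For each, χ(p) = 1 if p ≡ 1 mod 4, χ(p) = −1 if p ≡ 3 mod 4. Taking (1 − χ(p)/p^2)^(-1) = p^2/(p^2 − χ(p)): (1 − (-1)/3^2)^(-1) · (1 − (1)/5^2)^(-1) · (1 − (-1)/7^2)^(-1) · (1 − (-1)/11^2)^(-1) · (1 − (1)/13^2)^(-1) · (1 − (1)/17^2)^(-1) · (1 − (-1)/19^2)^(-1) · (1 − (-1)/23^2)^(-1) = 7900068038863/8628726988800.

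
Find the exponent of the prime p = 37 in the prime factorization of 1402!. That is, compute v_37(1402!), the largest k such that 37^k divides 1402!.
v_37(1402!) = 38

Legendre's formula: v_p(n!) = Σ_{k ≥ 1} ⌊n / p^k⌋. For p = 37, n = 1402, the terms are:
  ⌊1402/37^1⌋ = ⌊1402/37⌋ = 37
  ⌊1402/37^2⌋ = ⌊1402/1369⌋ = 1
(the next term ⌊1402/37^3⌋ = 0, terminating the sum). Summing: v_37(1402!) = 37 + 1 = 38.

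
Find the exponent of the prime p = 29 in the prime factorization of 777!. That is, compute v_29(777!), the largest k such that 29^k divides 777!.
v_29(777!) = 26

Legendre's formula: v_p(n!) = Σ_{k ≥ 1} ⌊n / p^k⌋. For p = 29, n = 777, the terms are:
  ⌊777/29^1⌋ = ⌊777/29⌋ = 26
(the next term ⌊777/29^2⌋ = 0, terminating the sum). Summing: v_29(777!) = 26 = 26.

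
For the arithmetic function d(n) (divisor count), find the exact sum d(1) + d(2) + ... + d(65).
Σ_{n ≤ 65} d(n) = 284

Compute d(n) for each 1 ≤ n ≤ 65: d(1) = 1, d(2) = 2, d(3) = 2, d(4) = 3, d(5) = 2, d(6) = 4, d(7) = 2, d(8) = 4, d(9) = 3, d(10) = 4, d(11) = 2, d(12) = 6, d(13) = 2, d(14) = 4, d(15) = 4, d(16) = 5, d(17) = 2, d(18) = 6, d(19) = 2, d(20) = 6, d(21) = 4, d(22) = 4, d(23) = 2, d(24) = 8, d(25) = 3, d(26) = 4, d(27) = 4, d(28) = 6, d(29) = 2, d(30) = 8, d(31) = 2, d(32) = 6, d(33) = 4, d(34) = 4, d(35) = 4, d(36) = 9, d(37) = 2, d(38) = 4, d(39) = 4, d(40) = 8, d(41) = 2, d(42) = 8, d(43) = 2, d(44) = 6, d(45) = 6, d(46) = 4, d(47) = 2, d(48) = 10, d(49) = 3, d(50) = 6, d(51) = 4, d(52) = 6, d(53) = 2, d(54) = 8, d(55) = 4, d(56) = 8, d(57) = 4, d(58) = 4, d(59) = 2, d(60) = 12, d(61) = 2, d(62) = 4, d(63) = 6, d(64) = 7, d(65) = 4. Summing all 65 values: 284. (Dirichlet's divisor formula: Σ_{n ≤ x} d(n) = x ln(x) + (2γ − 1) x + O(√x). For x = 65, the asymptotic estimate is ≈ 281.37.)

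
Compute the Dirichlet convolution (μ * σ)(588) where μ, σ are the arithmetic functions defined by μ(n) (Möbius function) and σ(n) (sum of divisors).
(μ * σ)(588) = 588

Divisors of 588: [1, 2, 3, 4, 6, 7, 12, 14, 21, 28, 42, 49, 84, 98, 147, 196, 294, 588]. For each d | 588:
  d = 1: μ(1) · σ(588/1) = 1 · 1596 = 1596
  d = 2: μ(2) · σ(588/2) = -1 · 684 = -684
  d = 3: μ(3) · σ(588/3) = -1 · 399 = -399
  d = 4: μ(4) · σ(588/4) = 0 · 228 = 0
  d = 6: μ(6) · σ(588/6) = 1 · 171 = 171
  d = 7: μ(7) · σ(588/7) = -1 · 224 = -224
  d = 12: μ(12) · σ(588/12) = 0 · 57 = 0
  d = 14: μ(14) · σ(588/14) = 1 · 96 = 96
  d = 21: μ(21) · σ(588/21) = 1 · 56 = 56
  d = 28: μ(28) · σ(588/28) = 0 · 32 = 0
  d = 42: μ(42) · σ(588/42) = -1 · 24 = -24
  d = 49: μ(49) · σ(588/49) = 0 · 28 = 0
  d = 84: μ(84) · σ(588/84) = 0 · 8 = 0
  d = 98: μ(98) · σ(588/98) = 0 · 12 = 0
  d = 147: μ(147) · σ(588/147) = 0 · 7 = 0
  d = 196: μ(196) · σ(588/196) = 0 · 4 = 0
  d = 294: μ(294) · σ(588/294) = 0 · 3 = 0
  d = 588: μ(588) · σ(588/588) = 0 · 1 = 0
Summing: (μ * σ)(588) = 1596 + -684 + -399 + 0 + 171 + -224 + 0 + 96 + 56 + 0 + -24 + 0 + 0 + 0 + 0 + 0 + 0 + 0 = 588.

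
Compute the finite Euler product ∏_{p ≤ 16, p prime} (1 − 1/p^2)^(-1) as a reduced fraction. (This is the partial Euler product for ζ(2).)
∏ = 715715/442368

The primes p ≤ 16 are [2, 3, 5, 7, 11, 13]. For each prime, (1 − 1/p^2)^(-1) = p^2 / (p^2 − 1). The product is (1 − 1/2^2)^(-1), (1 − 1/3^2)^(-1), (1 − 1/5^2)^(-1), (1 − 1/7^2)^(-1), (1 − 1/11^2)^(-1), (1 − 1/13^2)^(-1) = ∏ p^2 / (p^2 − 1) = 715715/442368.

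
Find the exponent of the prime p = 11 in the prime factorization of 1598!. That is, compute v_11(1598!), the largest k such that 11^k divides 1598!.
v_11(1598!) = 159

Legendre's formula: v_p(n!) = Σ_{k ≥ 1} ⌊n / p^k⌋. For p = 11, n = 1598, the terms are:
  ⌊1598/11^1⌋ = ⌊1598/11⌋ = 145
  ⌊1598/11^2⌋ = ⌊1598/121⌋ = 13
  ⌊1598/11^3⌋ = ⌊1598/1331⌋ = 1
(the next term ⌊1598/11^4⌋ = 0, terminating the sum). Summing: v_11(1598!) = 145 + 13 + 1 = 159.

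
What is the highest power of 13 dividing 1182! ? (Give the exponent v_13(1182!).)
v_13(1182!) = 96

Legendre's formula: v_p(n!) = Σ_{k ≥ 1} ⌊n / p^k⌋. For p = 13, n = 1182, the terms are:
  ⌊1182/13^1⌋ = ⌊1182/13⌋ = 90
  ⌊1182/13^2⌋ = ⌊1182/169⌋ = 6
(the next term ⌊1182/13^3⌋ = 0, terminating the sum). Summing: v_13(1182!) = 90 + 6 = 96.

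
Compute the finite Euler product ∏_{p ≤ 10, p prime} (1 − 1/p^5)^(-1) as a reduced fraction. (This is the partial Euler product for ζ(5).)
∏ = 8508543750/8205616331

The primes p ≤ 10 are [2, 3, 5, 7]. For each prime, (1 − 1/p^5)^(-1) = p^5 / (p^5 − 1). The product is (1 − 1/2^5)^(-1), (1 − 1/3^5)^(-1), (1 − 1/5^5)^(-1), (1 − 1/7^5)^(-1) = ∏ p^5 / (p^5 − 1) = 8508543750/8205616331.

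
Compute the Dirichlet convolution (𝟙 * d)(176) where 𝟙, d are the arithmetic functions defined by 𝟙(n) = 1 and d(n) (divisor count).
(𝟙 * d)(176) = 45

Divisors of 176: [1, 2, 4, 8, 11, 16, 22, 44, 88, 176]. For each d | 176:
  d = 1: 𝟙(1) · d(176/1) = 1 · 10 = 10
  d = 2: 𝟙(2) · d(176/2) = 1 · 8 = 8
  d = 4: 𝟙(4) · d(176/4) = 1 · 6 = 6
  d = 8: 𝟙(8) · d(176/8) = 1 · 4 = 4
  d = 11: 𝟙(11) · d(176/11) = 1 · 5 = 5
  d = 16: 𝟙(16) · d(176/16) = 1 · 2 = 2
  d = 22: 𝟙(22) · d(176/22) = 1 · 4 = 4
  d = 44: 𝟙(44) · d(176/44) = 1 · 3 = 3
  d = 88: 𝟙(88) · d(176/88) = 1 · 2 = 2
  d = 176: 𝟙(176) · d(176/176) = 1 · 1 = 1
Summing: (𝟙 * d)(176) = 10 + 8 + 6 + 4 + 5 + 2 + 4 + 3 + 2 + 1 = 45.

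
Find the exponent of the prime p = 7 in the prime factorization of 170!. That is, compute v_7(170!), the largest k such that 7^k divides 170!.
v_7(170!) = 27

Legendre's formula: v_p(n!) = Σ_{k ≥ 1} ⌊n / p^k⌋. For p = 7, n = 170, the terms are:
  ⌊170/7^1⌋ = ⌊170/7⌋ = 24
  ⌊170/7^2⌋ = ⌊170/49⌋ = 3
(the next term ⌊170/7^3⌋ = 0, terminating the sum). Summing: v_7(170!) = 24 + 3 = 27.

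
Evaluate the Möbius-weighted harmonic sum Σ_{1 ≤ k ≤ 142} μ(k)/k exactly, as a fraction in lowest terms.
Σ μ(k)/k = -1280195109320241807184891051690223115540059217279828/1669107775099865011251538855274990009561055775533405515

Values of μ(k) for 1 ≤ k ≤ 142: μ(1) = 1, μ(2) = -1, μ(3) = -1, μ(5) = -1, μ(6) = 1, μ(7) = -1, μ(10) = 1, μ(11) = -1, μ(13) = -1, μ(14) = 1, μ(15) = 1, μ(17) = -1, μ(19) = -1, μ(21) = 1, μ(22) = 1, μ(23) = -1, μ(26) = 1, μ(29) = -1, μ(30) = -1, μ(31) = -1, μ(33) = 1, μ(34) = 1, μ(35) = 1, μ(37) = -1, μ(38) = 1, μ(39) = 1, μ(41) = -1, μ(42) = -1, μ(43) = -1, μ(46) = 1, μ(47) = -1, μ(51) = 1, μ(53) = -1, μ(55) = 1, μ(57) = 1, μ(58) = 1, μ(59) = -1, μ(61) = -1, μ(62) = 1, μ(65) = 1, μ(66) = -1, μ(67) = -1, μ(69) = 1, μ(70) = -1, μ(71) = -1, μ(73) = -1, μ(74) = 1, μ(77) = 1, μ(78) = -1, μ(79) = -1, μ(82) = 1, μ(83) = -1, μ(85) = 1, μ(86) = 1, μ(87) = 1, μ(89) = -1, μ(91) = 1, μ(93) = 1, μ(94) = 1, μ(95) = 1, μ(97) = -1, μ(101) = -1, μ(102) = -1, μ(103) = -1, μ(105) = -1, μ(106) = 1, μ(107) = -1, μ(109) = -1, μ(110) = -1, μ(111) = 1, μ(113) = -1, μ(114) = -1, μ(115) = 1, μ(118) = 1, μ(119) = 1, μ(122) = 1, μ(123) = 1, μ(127) = -1, μ(129) = 1, μ(130) = -1, μ(131) = -1, μ(133) = 1, μ(134) = 1, μ(137) = -1, μ(138) = -1, μ(139) = -1, μ(141) = 1, μ(142) = 1, with μ = 0 on non-squarefree integers. Summing μ(k)/k for k where μ(k) ≠ 0 gives -1280195109320241807184891051690223115540059217279828/1669107775099865011251538855274990009561055775533405515 ≈ -0.0008. (PNT ⟺ this sum → 0 as n → ∞.)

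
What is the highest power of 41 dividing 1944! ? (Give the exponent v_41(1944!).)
v_41(1944!) = 48

Legendre's formula: v_p(n!) = Σ_{k ≥ 1} ⌊n / p^k⌋. For p = 41, n = 1944, the terms are:
  ⌊1944/41^1⌋ = ⌊1944/41⌋ = 47
  ⌊1944/41^2⌋ = ⌊1944/1681⌋ = 1
(the next term ⌊1944/41^3⌋ = 0, terminating the sum). Summing: v_41(1944!) = 47 + 1 = 48.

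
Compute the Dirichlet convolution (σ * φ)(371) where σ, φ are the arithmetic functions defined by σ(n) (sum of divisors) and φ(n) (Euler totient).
(σ * φ)(371) = 1484

Divisors of 371: [1, 7, 53, 371]. For each d | 371:
  d = 1: σ(1) · φ(371/1) = 1 · 312 = 312
  d = 7: σ(7) · φ(371/7) = 8 · 52 = 416
  d = 53: σ(53) · φ(371/53) = 54 · 6 = 324
  d = 371: σ(371) · φ(371/371) = 432 · 1 = 432
Summing: (σ * φ)(371) = 312 + 416 + 324 + 432 = 1484.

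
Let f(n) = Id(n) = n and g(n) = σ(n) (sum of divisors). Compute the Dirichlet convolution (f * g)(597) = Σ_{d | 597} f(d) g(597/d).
(Id * σ)(597) = 2793

Divisors of 597: [1, 3, 199, 597]. For each d | 597:
  d = 1: Id(1) · σ(597/1) = 1 · 800 = 800
  d = 3: Id(3) · σ(597/3) = 3 · 200 = 600
  d = 199: Id(199) · σ(597/199) = 199 · 4 = 796
  d = 597: Id(597) · σ(597/597) = 597 · 1 = 597
Summing: (Id * σ)(597) = 800 + 600 + 796 + 597 = 2793.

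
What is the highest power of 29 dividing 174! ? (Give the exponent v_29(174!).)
v_29(174!) = 6

Legendre's formula: v_p(n!) = Σ_{k ≥ 1} ⌊n / p^k⌋. For p = 29, n = 174, the terms are:
  ⌊174/29^1⌋ = ⌊174/29⌋ = 6
(the next term ⌊174/29^2⌋ = 0, terminating the sum). Summing: v_29(174!) = 6 = 6.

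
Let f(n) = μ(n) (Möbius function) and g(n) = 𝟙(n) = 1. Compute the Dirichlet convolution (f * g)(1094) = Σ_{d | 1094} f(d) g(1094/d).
(μ * 𝟙)(1094) = 0

Divisors of 1094: [1, 2, 547, 1094]. For each d | 1094:
  d = 1: μ(1) · 𝟙(1094/1) = 1 · 1 = 1
  d = 2: μ(2) · 𝟙(1094/2) = -1 · 1 = -1
  d = 547: μ(547) · 𝟙(1094/547) = -1 · 1 = -1
  d = 1094: μ(1094) · 𝟙(1094/1094) = 1 · 1 = 1
Summing: (μ * 𝟙)(1094) = 1 + -1 + -1 + 1 = 0.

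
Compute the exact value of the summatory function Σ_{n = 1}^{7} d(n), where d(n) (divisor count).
Σ_{n ≤ 7} d(n) = 16

Compute d(n) for each 1 ≤ n ≤ 7: d(1) = 1, d(2) = 2, d(3) = 2, d(4) = 3, d(5) = 2, d(6) = 4, d(7) = 2. Summing all 7 values: 16. (Dirichlet's divisor formula: Σ_{n ≤ x} d(n) = x ln(x) + (2γ − 1) x + O(√x). For x = 7, the asymptotic estimate is ≈ 14.70.)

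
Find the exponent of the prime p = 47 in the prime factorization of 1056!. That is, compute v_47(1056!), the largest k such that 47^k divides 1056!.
v_47(1056!) = 22

Legendre's formula: v_p(n!) = Σ_{k ≥ 1} ⌊n / p^k⌋. For p = 47, n = 1056, the terms are:
  ⌊1056/47^1⌋ = ⌊1056/47⌋ = 22
(the next term ⌊1056/47^2⌋ = 0, terminating the sum). Summing: v_47(1056!) = 22 = 22.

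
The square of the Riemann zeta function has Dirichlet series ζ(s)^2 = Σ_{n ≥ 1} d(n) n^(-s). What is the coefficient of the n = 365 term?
d(365) = 4

ζ(s)^2 = (Σ 1/m^s)(Σ 1/k^s). The coefficient of 1/n^s in the product is the number of ordered pairs (m, k) with mk = n, which equals d(n). For n = 365, divisors are [1, 5, 73, 365], so d(365) = 4.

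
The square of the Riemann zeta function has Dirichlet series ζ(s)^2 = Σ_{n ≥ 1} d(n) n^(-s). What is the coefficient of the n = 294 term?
d(294) = 12

ζ(s)^2 = (Σ 1/m^s)(Σ 1/k^s). The coefficient of 1/n^s in the product is the number of ordered pairs (m, k) with mk = n, which equals d(n). For n = 294, divisors are [1, 2, 3, 6, 7, 14, 21, 42, 49, 98, 147, 294], so d(294) = 12.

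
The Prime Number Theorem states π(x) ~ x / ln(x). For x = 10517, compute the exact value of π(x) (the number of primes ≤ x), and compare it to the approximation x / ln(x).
π(10517) = 1286;  x/ln(x) ≈ 1135.65;  relative error ≈ 11.69%.

Directly count primes up to 10517: π(10517) = 1286. The PNT approximation gives 10517/ln(10517) ≈ 10517/9.26075 ≈ 1135.65. Relative error (π(x) − x/ln(x)) / π(x) ≈ 11.69%; the approximation is known to undercount slightly (Li(x) is a better estimate).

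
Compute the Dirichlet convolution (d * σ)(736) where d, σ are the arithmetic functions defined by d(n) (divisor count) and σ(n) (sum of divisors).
(d * σ)(736) = 5694

Divisors of 736: [1, 2, 4, 8, 16, 23, 32, 46, 92, 184, 368, 736]. For each d | 736:
  d = 1: d(1) · σ(736/1) = 1 · 1512 = 1512
  d = 2: d(2) · σ(736/2) = 2 · 744 = 1488
  d = 4: d(4) · σ(736/4) = 3 · 360 = 1080
  d = 8: d(8) · σ(736/8) = 4 · 168 = 672
  d = 16: d(16) · σ(736/16) = 5 · 72 = 360
  d = 23: d(23) · σ(736/23) = 2 · 63 = 126
  d = 32: d(32) · σ(736/32) = 6 · 24 = 144
  d = 46: d(46) · σ(736/46) = 4 · 31 = 124
  d = 92: d(92) · σ(736/92) = 6 · 15 = 90
  d = 184: d(184) · σ(736/184) = 8 · 7 = 56
  d = 368: d(368) · σ(736/368) = 10 · 3 = 30
  d = 736: d(736) · σ(736/736) = 12 · 1 = 12
Summing: (d * σ)(736) = 1512 + 1488 + 1080 + 672 + 360 + 126 + 144 + 124 + 90 + 56 + 30 + 12 = 5694.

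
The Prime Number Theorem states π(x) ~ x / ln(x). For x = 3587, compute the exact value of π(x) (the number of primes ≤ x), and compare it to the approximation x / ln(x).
π(3587) = 502;  x/ln(x) ≈ 438.24;  relative error ≈ 12.70%.

Directly count primes up to 3587: π(3587) = 502. The PNT approximation gives 3587/ln(3587) ≈ 3587/8.18507 ≈ 438.24. Relative error (π(x) − x/ln(x)) / π(x) ≈ 12.70%; the approximation is known to undercount slightly (Li(x) is a better estimate).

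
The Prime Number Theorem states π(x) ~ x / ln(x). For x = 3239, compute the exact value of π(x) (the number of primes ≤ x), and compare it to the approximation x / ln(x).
π(3239) = 457;  x/ln(x) ≈ 400.72;  relative error ≈ 12.32%.

Directly count primes up to 3239: π(3239) = 457. The PNT approximation gives 3239/ln(3239) ≈ 3239/8.08302 ≈ 400.72. Relative error (π(x) − x/ln(x)) / π(x) ≈ 12.32%; the approximation is known to undercount slightly (Li(x) is a better estimate).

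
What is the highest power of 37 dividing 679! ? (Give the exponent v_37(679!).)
v_37(679!) = 18

Legendre's formula: v_p(n!) = Σ_{k ≥ 1} ⌊n / p^k⌋. For p = 37, n = 679, the terms are:
  ⌊679/37^1⌋ = ⌊679/37⌋ = 18
(the next term ⌊679/37^2⌋ = 0, terminating the sum). Summing: v_37(679!) = 18 = 18.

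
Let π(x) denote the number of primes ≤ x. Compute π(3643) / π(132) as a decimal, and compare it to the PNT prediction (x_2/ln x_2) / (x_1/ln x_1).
π(3643)/π(132) = 510/32 ≈ 15.9375;  PNT prediction ≈ 16.4328.

π(132) = 32 and π(3643) = 510, so π(3643)/π(132) ≈ 15.9375. The PNT-predicted ratio is (3643/ln(3643)) / (132/ln(132)) ≈ 16.4328. The two agree to within a few percent, as expected.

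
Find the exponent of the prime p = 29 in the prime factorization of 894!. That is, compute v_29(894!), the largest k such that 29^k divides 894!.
v_29(894!) = 31

Legendre's formula: v_p(n!) = Σ_{k ≥ 1} ⌊n / p^k⌋. For p = 29, n = 894, the terms are:
  ⌊894/29^1⌋ = ⌊894/29⌋ = 30
  ⌊894/29^2⌋ = ⌊894/841⌋ = 1
(the next term ⌊894/29^3⌋ = 0, terminating the sum). Summing: v_29(894!) = 30 + 1 = 31.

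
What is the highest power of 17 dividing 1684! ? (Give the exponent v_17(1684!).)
v_17(1684!) = 104

Legendre's formula: v_p(n!) = Σ_{k ≥ 1} ⌊n / p^k⌋. For p = 17, n = 1684, the terms are:
  ⌊1684/17^1⌋ = ⌊1684/17⌋ = 99
  ⌊1684/17^2⌋ = ⌊1684/289⌋ = 5
(the next term ⌊1684/17^3⌋ = 0, terminating the sum). Summing: v_17(1684!) = 99 + 5 = 104.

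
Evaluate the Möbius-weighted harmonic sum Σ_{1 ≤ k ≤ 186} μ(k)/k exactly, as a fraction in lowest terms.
Σ μ(k)/k = -55904716700650094585757261442743547013594163990986855470571201859213527/5397346292805549782720214077673687806275517530364350655459511599582614290

Values of μ(k) for 1 ≤ k ≤ 186: μ(1) = 1, μ(2) = -1, μ(3) = -1, μ(5) = -1, μ(6) = 1, μ(7) = -1, μ(10) = 1, μ(11) = -1, μ(13) = -1, μ(14) = 1, μ(15) = 1, μ(17) = -1, μ(19) = -1, μ(21) = 1, μ(22) = 1, μ(23) = -1, μ(26) = 1, μ(29) = -1, μ(30) = -1, μ(31) = -1, μ(33) = 1, μ(34) = 1, μ(35) = 1, μ(37) = -1, μ(38) = 1, μ(39) = 1, μ(41) = -1, μ(42) = -1, μ(43) = -1, μ(46) = 1, μ(47) = -1, μ(51) = 1, μ(53) = -1, μ(55) = 1, μ(57) = 1, μ(58) = 1, μ(59) = -1, μ(61) = -1, μ(62) = 1, μ(65) = 1, μ(66) = -1, μ(67) = -1, μ(69) = 1, μ(70) = -1, μ(71) = -1, μ(73) = -1, μ(74) = 1, μ(77) = 1, μ(78) = -1, μ(79) = -1, μ(82) = 1, μ(83) = -1, μ(85) = 1, μ(86) = 1, μ(87) = 1, μ(89) = -1, μ(91) = 1, μ(93) = 1, μ(94) = 1, μ(95) = 1, μ(97) = -1, μ(101) = -1, μ(102) = -1, μ(103) = -1, μ(105) = -1, μ(106) = 1, μ(107) = -1, μ(109) = -1, μ(110) = -1, μ(111) = 1, μ(113) = -1, μ(114) = -1, μ(115) = 1, μ(118) = 1, μ(119) = 1, μ(122) = 1, μ(123) = 1, μ(127) = -1, μ(129) = 1, μ(130) = -1, μ(131) = -1, μ(133) = 1, μ(134) = 1, μ(137) = -1, μ(138) = -1, μ(139) = -1, μ(141) = 1, μ(142) = 1, μ(143) = 1, μ(145) = 1, μ(146) = 1, μ(149) = -1, μ(151) = -1, μ(154) = -1, μ(155) = 1, μ(157) = -1, μ(158) = 1, μ(159) = 1, μ(161) = 1, μ(163) = -1, μ(165) = -1, μ(166) = 1, μ(167) = -1, μ(170) = -1, μ(173) = -1, μ(174) = -1, μ(177) = 1, μ(178) = 1, μ(179) = -1, μ(181) = -1, μ(182) = -1, μ(183) = 1, μ(185) = 1, μ(186) = -1, with μ = 0 on non-squarefree integers. Summing μ(k)/k for k where μ(k) ≠ 0 gives -55904716700650094585757261442743547013594163990986855470571201859213527/5397346292805549782720214077673687806275517530364350655459511599582614290 ≈ -0.0104. (PNT ⟺ this sum → 0 as n → ∞.)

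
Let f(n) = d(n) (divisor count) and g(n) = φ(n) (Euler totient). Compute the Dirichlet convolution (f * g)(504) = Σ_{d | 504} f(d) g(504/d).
(d * φ)(504) = 1560

Divisors of 504: [1, 2, 3, 4, 6, 7, 8, 9, 12, 14, 18, 21, 24, 28, 36, 42, 56, 63, 72, 84, 126, 168, 252, 504]. For each d | 504:
  d = 1: d(1) · φ(504/1) = 1 · 144 = 144
  d = 2: d(2) · φ(504/2) = 2 · 72 = 144
  d = 3: d(3) · φ(504/3) = 2 · 48 = 96
  d = 4: d(4) · φ(504/4) = 3 · 36 = 108
  d = 6: d(6) · φ(504/6) = 4 · 24 = 96
  d = 7: d(7) · φ(504/7) = 2 · 24 = 48
  d = 8: d(8) · φ(504/8) = 4 · 36 = 144
  d = 9: d(9) · φ(504/9) = 3 · 24 = 72
  d = 12: d(12) · φ(504/12) = 6 · 12 = 72
  d = 14: d(14) · φ(504/14) = 4 · 12 = 48
  d = 18: d(18) · φ(504/18) = 6 · 12 = 72
  d = 21: d(21) · φ(504/21) = 4 · 8 = 32
  d = 24: d(24) · φ(504/24) = 8 · 12 = 96
  d = 28: d(28) · φ(504/28) = 6 · 6 = 36
  d = 36: d(36) · φ(504/36) = 9 · 6 = 54
  d = 42: d(42) · φ(504/42) = 8 · 4 = 32
  d = 56: d(56) · φ(504/56) = 8 · 6 = 48
  d = 63: d(63) · φ(504/63) = 6 · 4 = 24
  d = 72: d(72) · φ(504/72) = 12 · 6 = 72
  d = 84: d(84) · φ(504/84) = 12 · 2 = 24
  d = 126: d(126) · φ(504/126) = 12 · 2 = 24
  d = 168: d(168) · φ(504/168) = 16 · 2 = 32
  d = 252: d(252) · φ(504/252) = 18 · 1 = 18
  d = 504: d(504) · φ(504/504) = 24 · 1 = 24
Summing: (d * φ)(504) = 144 + 144 + 96 + 108 + 96 + 48 + 144 + 72 + 72 + 48 + 72 + 32 + 96 + 36 + 54 + 32 + 48 + 24 + 72 + 24 + 24 + 32 + 18 + 24 = 1560.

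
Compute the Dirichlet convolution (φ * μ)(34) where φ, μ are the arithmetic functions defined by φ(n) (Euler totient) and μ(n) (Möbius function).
(φ * μ)(34) = 0

Divisors of 34: [1, 2, 17, 34]. For each d | 34:
  d = 1: φ(1) · μ(34/1) = 1 · 1 = 1
  d = 2: φ(2) · μ(34/2) = 1 · -1 = -1
  d = 17: φ(17) · μ(34/17) = 16 · -1 = -16
  d = 34: φ(34) · μ(34/34) = 16 · 1 = 16
Summing: (φ * μ)(34) = 1 + -1 + -16 + 16 = 0.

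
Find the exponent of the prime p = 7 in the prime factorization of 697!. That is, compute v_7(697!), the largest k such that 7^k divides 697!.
v_7(697!) = 115

Legendre's formula: v_p(n!) = Σ_{k ≥ 1} ⌊n / p^k⌋. For p = 7, n = 697, the terms are:
  ⌊697/7^1⌋ = ⌊697/7⌋ = 99
  ⌊697/7^2⌋ = ⌊697/49⌋ = 14
  ⌊697/7^3⌋ = ⌊697/343⌋ = 2
(the next term ⌊697/7^4⌋ = 0, terminating the sum). Summing: v_7(697!) = 99 + 14 + 2 = 115.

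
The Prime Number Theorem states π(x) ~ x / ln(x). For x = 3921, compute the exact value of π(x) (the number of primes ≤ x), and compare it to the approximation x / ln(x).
π(3921) = 543;  x/ln(x) ≈ 473.89;  relative error ≈ 12.73%.

Directly count primes up to 3921: π(3921) = 543. The PNT approximation gives 3921/ln(3921) ≈ 3921/8.27410 ≈ 473.89. Relative error (π(x) − x/ln(x)) / π(x) ≈ 12.73%; the approximation is known to undercount slightly (Li(x) is a better estimate).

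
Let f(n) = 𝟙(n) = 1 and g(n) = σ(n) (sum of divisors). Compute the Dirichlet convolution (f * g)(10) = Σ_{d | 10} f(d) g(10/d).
(𝟙 * σ)(10) = 28

Divisors of 10: [1, 2, 5, 10]. For each d | 10:
  d = 1: 𝟙(1) · σ(10/1) = 1 · 18 = 18
  d = 2: 𝟙(2) · σ(10/2) = 1 · 6 = 6
  d = 5: 𝟙(5) · σ(10/5) = 1 · 3 = 3
  d = 10: 𝟙(10) · σ(10/10) = 1 · 1 = 1
Summing: (𝟙 * σ)(10) = 18 + 6 + 3 + 1 = 28.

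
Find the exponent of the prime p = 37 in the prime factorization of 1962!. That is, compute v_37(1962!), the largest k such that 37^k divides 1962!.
v_37(1962!) = 54

Legendre's formula: v_p(n!) = Σ_{k ≥ 1} ⌊n / p^k⌋. For p = 37, n = 1962, the terms are:
  ⌊1962/37^1⌋ = ⌊1962/37⌋ = 53
  ⌊1962/37^2⌋ = ⌊1962/1369⌋ = 1
(the next term ⌊1962/37^3⌋ = 0, terminating the sum). Summing: v_37(1962!) = 53 + 1 = 54.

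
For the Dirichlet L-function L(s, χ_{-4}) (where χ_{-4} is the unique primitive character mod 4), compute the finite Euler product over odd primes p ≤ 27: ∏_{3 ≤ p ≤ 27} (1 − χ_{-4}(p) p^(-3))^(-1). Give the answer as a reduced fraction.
∏ = 177358697820836675/183046656872153088

The odd primes p ≤ 27 are [3, 5, 7, 11, 13, 17, 19, 23]. For each, χ(p) = 1 if p ≡ 1 mod 4, χ(p) = −1 if p ≡ 3 mod 4. Taking (1 − χ(p)/p^3)^(-1) = p^3/(p^3 − χ(p)): (1 − (-1)/3^3)^(-1) · (1 − (1)/5^3)^(-1) · (1 − (-1)/7^3)^(-1) · (1 − (-1)/11^3)^(-1) · (1 − (1)/13^3)^(-1) · (1 − (1)/17^3)^(-1) · (1 − (-1)/19^3)^(-1) · (1 − (-1)/23^3)^(-1) = 177358697820836675/183046656872153088.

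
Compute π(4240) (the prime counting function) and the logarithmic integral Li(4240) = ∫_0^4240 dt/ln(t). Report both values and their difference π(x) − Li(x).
π(4240) = 580;  Li(4240) ≈ 594.20;  π(x) − Li(x) ≈ -14.20.

Direct count of primes ≤ 4240 gives π(4240) = 580. Numerical evaluation of the logarithmic integral gives Li(4240) ≈ 594.20. The difference π(x) − Li(x) ≈ -14.20 is typically negative for small/moderate x (Li(x) overestimates), though Littlewood's theorem shows this sign changes infinitely often.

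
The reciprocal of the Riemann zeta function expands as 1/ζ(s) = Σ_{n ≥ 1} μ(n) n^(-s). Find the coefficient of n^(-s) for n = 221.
μ(221) = 1

Factor n = 221 = 13 · 17. μ(n) = 0 if any exponent ≥ 2 (not squarefree); otherwise μ(n) = (−1)^{ω(n)} where ω(n) is the number of distinct prime factors. Applying: μ(221) = 1.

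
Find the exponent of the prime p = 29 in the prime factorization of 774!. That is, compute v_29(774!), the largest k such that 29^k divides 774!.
v_29(774!) = 26

Legendre's formula: v_p(n!) = Σ_{k ≥ 1} ⌊n / p^k⌋. For p = 29, n = 774, the terms are:
  ⌊774/29^1⌋ = ⌊774/29⌋ = 26
(the next term ⌊774/29^2⌋ = 0, terminating the sum). Summing: v_29(774!) = 26 = 26.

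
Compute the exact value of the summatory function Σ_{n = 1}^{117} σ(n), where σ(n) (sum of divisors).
Σ_{n ≤ 117} σ(n) = 11289

Compute σ(n) for each 1 ≤ n ≤ 117: σ(1) = 1, σ(2) = 3, σ(3) = 4, σ(4) = 7, σ(5) = 6, σ(6) = 12, σ(7) = 8, σ(8) = 15, σ(9) = 13, σ(10) = 18, σ(11) = 12, σ(12) = 28, σ(13) = 14, σ(14) = 24, σ(15) = 24, σ(16) = 31, σ(17) = 18, σ(18) = 39, σ(19) = 20, σ(20) = 42, σ(21) = 32, σ(22) = 36, σ(23) = 24, σ(24) = 60, σ(25) = 31, σ(26) = 42, σ(27) = 40, σ(28) = 56, σ(29) = 30, σ(30) = 72, σ(31) = 32, σ(32) = 63, σ(33) = 48, σ(34) = 54, σ(35) = 48, σ(36) = 91, σ(37) = 38, σ(38) = 60, σ(39) = 56, σ(40) = 90, σ(41) = 42, σ(42) = 96, σ(43) = 44, σ(44) = 84, σ(45) = 78, σ(46) = 72, σ(47) = 48, σ(48) = 124, σ(49) = 57, σ(50) = 93, σ(51) = 72, σ(52) = 98, σ(53) = 54, σ(54) = 120, σ(55) = 72, σ(56) = 120, σ(57) = 80, σ(58) = 90, σ(59) = 60, σ(60) = 168, σ(61) = 62, σ(62) = 96, σ(63) = 104, σ(64) = 127, σ(65) = 84, σ(66) = 144, σ(67) = 68, σ(68) = 126, σ(69) = 96, σ(70) = 144, σ(71) = 72, σ(72) = 195, σ(73) = 74, σ(74) = 114, σ(75) = 124, σ(76) = 140, σ(77) = 96, σ(78) = 168, σ(79) = 80, σ(80) = 186, σ(81) = 121, σ(82) = 126, σ(83) = 84, σ(84) = 224, σ(85) = 108, σ(86) = 132, σ(87) = 120, σ(88) = 180, σ(89) = 90, σ(90) = 234, σ(91) = 112, σ(92) = 168, σ(93) = 128, σ(94) = 144, σ(95) = 120, σ(96) = 252, σ(97) = 98, σ(98) = 171, σ(99) = 156, σ(100) = 217, σ(101) = 102, σ(102) = 216, σ(103) = 104, σ(104) = 210, σ(105) = 192, σ(106) = 162, σ(107) = 108, σ(108) = 280, σ(109) = 110, σ(110) = 216, σ(111) = 152, σ(112) = 248, σ(113) = 114, σ(114) = 240, σ(115) = 144, σ(116) = 210, σ(117) = 182. Summing all 117 values: 11289. (Average order: Σ_{n ≤ x} σ(n) ~ (π²/12) x². For x = 117, (π²/12)·117² ≈ 11258.75.)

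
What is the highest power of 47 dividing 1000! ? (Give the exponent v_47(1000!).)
v_47(1000!) = 21

Legendre's formula: v_p(n!) = Σ_{k ≥ 1} ⌊n / p^k⌋. For p = 47, n = 1000, the terms are:
  ⌊1000/47^1⌋ = ⌊1000/47⌋ = 21
(the next term ⌊1000/47^2⌋ = 0, terminating the sum). Summing: v_47(1000!) = 21 = 21.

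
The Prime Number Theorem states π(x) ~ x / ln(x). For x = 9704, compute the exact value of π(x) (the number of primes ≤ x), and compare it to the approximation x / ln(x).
π(9704) = 1197;  x/ln(x) ≈ 1057.05;  relative error ≈ 11.69%.

Directly count primes up to 9704: π(9704) = 1197. The PNT approximation gives 9704/ln(9704) ≈ 9704/9.18029 ≈ 1057.05. Relative error (π(x) − x/ln(x)) / π(x) ≈ 11.69%; the approximation is known to undercount slightly (Li(x) is a better estimate).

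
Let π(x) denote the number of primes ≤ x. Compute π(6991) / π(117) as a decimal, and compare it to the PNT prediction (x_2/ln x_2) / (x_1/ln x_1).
π(6991)/π(117) = 899/30 ≈ 29.9667;  PNT prediction ≈ 32.1439.

π(117) = 30 and π(6991) = 899, so π(6991)/π(117) ≈ 29.9667. The PNT-predicted ratio is (6991/ln(6991)) / (117/ln(117)) ≈ 32.1439. The two agree to within a few percent, as expected.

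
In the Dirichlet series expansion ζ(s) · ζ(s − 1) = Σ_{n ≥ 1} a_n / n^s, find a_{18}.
σ(18) = 39

In the product (Σ m^0/m^s)(Σ k / k^s) = Σ (Σ_{d | n} d) / n^s, the coefficient of 1/n^s is σ(n) = Σ_{d | n} d. For n = 18, divisors are [1, 2, 3, 6, 9, 18]; summing: σ(18) = 39.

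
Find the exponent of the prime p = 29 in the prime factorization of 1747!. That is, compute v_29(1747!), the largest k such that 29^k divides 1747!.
v_29(1747!) = 62

Legendre's formula: v_p(n!) = Σ_{k ≥ 1} ⌊n / p^k⌋. For p = 29, n = 1747, the terms are:
  ⌊1747/29^1⌋ = ⌊1747/29⌋ = 60
  ⌊1747/29^2⌋ = ⌊1747/841⌋ = 2
(the next term ⌊1747/29^3⌋ = 0, terminating the sum). Summing: v_29(1747!) = 60 + 2 = 62.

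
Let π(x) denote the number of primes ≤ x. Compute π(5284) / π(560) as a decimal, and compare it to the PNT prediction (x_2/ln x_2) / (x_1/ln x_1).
π(5284)/π(560) = 701/102 ≈ 6.8725;  PNT prediction ≈ 6.9652.

π(560) = 102 and π(5284) = 701, so π(5284)/π(560) ≈ 6.8725. The PNT-predicted ratio is (5284/ln(5284)) / (560/ln(560)) ≈ 6.9652. The two agree to within a few percent, as expected.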